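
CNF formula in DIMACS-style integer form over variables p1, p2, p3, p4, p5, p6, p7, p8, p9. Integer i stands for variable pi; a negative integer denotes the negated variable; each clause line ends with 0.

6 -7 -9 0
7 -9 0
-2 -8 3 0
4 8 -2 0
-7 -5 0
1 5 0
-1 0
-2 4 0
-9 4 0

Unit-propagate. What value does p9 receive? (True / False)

False

(NOT p1) is a unit clause: p1 = False.
(p5 OR p1): since p1 = False, the clause reduces to (p5). p5 = True.
From (NOT p7 OR NOT p5) and p5 = True: p7 = False.
(p7 OR NOT p9) with p7 = False leaves only NOT p9, so p9 = False.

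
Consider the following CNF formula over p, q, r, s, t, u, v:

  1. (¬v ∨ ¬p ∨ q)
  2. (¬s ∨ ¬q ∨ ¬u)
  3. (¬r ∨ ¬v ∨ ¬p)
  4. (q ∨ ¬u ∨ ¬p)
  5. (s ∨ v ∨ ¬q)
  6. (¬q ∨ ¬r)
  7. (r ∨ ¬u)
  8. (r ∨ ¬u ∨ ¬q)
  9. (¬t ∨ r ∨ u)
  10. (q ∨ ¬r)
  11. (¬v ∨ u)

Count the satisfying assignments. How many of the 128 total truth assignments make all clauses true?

Satisfying assignments:
  p=F q=F r=F s=F t=F u=F v=F
  p=F q=F r=F s=T t=F u=F v=F
  p=F q=T r=F s=T t=F u=F v=F
  p=T q=F r=F s=F t=F u=F v=F
  p=T q=F r=F s=T t=F u=F v=F
  p=T q=T r=F s=T t=F u=F v=F
Count: 6.

6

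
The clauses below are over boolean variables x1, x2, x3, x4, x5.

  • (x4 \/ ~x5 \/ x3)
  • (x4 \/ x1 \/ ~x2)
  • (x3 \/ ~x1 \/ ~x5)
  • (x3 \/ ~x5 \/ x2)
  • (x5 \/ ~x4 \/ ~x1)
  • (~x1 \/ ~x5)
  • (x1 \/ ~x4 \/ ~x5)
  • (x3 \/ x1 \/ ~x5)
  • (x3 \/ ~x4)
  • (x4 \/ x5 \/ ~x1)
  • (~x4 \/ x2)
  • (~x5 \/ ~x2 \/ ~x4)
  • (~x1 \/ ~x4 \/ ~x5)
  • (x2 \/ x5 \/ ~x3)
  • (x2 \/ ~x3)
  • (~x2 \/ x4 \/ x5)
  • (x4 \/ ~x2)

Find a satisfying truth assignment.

x1=False, x2=False, x3=False, x4=False, x5=False

Check each clause:
  1. (~x5 \/ x4 \/ x3) — ~x5 is true.
  2. (x1 \/ ~x2 \/ x4) — ~x2 is true.
  3. (~x5 \/ ~x1 \/ x3) — ~x5 is true.
  4. (x2 \/ ~x5 \/ x3) — ~x5 is true.
  5. (x5 \/ ~x1 \/ ~x4) — ~x4 is true.
  6. (~x1 \/ ~x5) — ~x5 is true.
  7. (~x5 \/ ~x4 \/ x1) — ~x5 is true.
  8. (x1 \/ x3 \/ ~x5) — ~x5 is true.
  9. (x3 \/ ~x4) — ~x4 is true.
  10. (x5 \/ x4 \/ ~x1) — ~x1 is true.
  11. (x2 \/ ~x4) — ~x4 is true.
  12. (~x2 \/ ~x5 \/ ~x4) — ~x5 is true.
  13. (~x4 \/ ~x5 \/ ~x1) — ~x5 is true.
  14. (x2 \/ ~x3 \/ x5) — ~x3 is true.
  15. (~x3 \/ x2) — ~x3 is true.
  16. (x4 \/ x5 \/ ~x2) — ~x2 is true.
  17. (x4 \/ ~x2) — ~x2 is true.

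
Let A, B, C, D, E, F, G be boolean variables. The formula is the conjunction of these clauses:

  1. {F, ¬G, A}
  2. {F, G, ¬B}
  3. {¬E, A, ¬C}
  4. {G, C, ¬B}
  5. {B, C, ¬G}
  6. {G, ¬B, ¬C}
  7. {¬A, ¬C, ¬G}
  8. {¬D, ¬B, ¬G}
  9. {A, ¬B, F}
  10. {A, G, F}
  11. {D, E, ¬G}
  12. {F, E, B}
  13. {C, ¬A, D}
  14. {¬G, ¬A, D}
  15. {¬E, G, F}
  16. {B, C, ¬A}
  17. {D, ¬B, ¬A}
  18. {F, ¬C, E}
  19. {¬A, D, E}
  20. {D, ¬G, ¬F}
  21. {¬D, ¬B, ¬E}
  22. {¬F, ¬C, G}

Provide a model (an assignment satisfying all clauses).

Branch on A: take A = False.
For the remaining variables, B = False, C = False, D = False, E = True, F = True, G = False works.
Every clause has at least one true literal under this assignment.
Check each clause:
  1. {¬G, A, F} — ¬G is true.
  2. {G, F, ¬B} — ¬B is true.
  3. {¬E, A, ¬C} — ¬C is true.
  4. {G, C, ¬B} — ¬B is true.
  5. {B, ¬G, C} — ¬G is true.
  6. {¬C, G, ¬B} — ¬C is true.
  7. {¬A, ¬G, ¬C} — ¬G is true.
  8. {¬G, ¬B, ¬D} — ¬G is true.
  9. {F, ¬B, A} — ¬B is true.
  10. {G, F, A} — F is true.
  11. {E, ¬G, D} — ¬G is true.
  12. {B, F, E} — E is true.
  13. {C, ¬A, D} — ¬A is true.
  14. {¬A, ¬G, D} — ¬G is true.
  15. {¬E, G, F} — F is true.
  16. {B, C, ¬A} — ¬A is true.
  17. {¬A, D, ¬B} — ¬A is true.
  18. {¬C, F, E} — ¬C is true.
  19. {E, ¬A, D} — E is true.
  20. {¬F, ¬G, D} — ¬G is true.
  21. {¬D, ¬B, ¬E} — ¬D is true.
  22. {G, ¬C, ¬F} — ¬C is true.

A=False, B=False, C=False, D=False, E=True, F=True, G=False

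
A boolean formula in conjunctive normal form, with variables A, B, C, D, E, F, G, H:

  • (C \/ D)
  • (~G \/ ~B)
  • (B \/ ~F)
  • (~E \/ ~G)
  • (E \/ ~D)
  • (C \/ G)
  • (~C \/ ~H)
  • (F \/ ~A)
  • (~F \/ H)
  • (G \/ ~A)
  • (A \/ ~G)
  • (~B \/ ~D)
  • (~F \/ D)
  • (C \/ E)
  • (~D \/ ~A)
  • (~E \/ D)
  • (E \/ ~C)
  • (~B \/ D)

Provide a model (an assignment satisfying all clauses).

Branch on A: take A = False.
  then G is forced to False.
  then C is forced to True.
  then H is forced to False.
  then F is forced to False.
  then E is forced to True.
  then D is forced to True.
  then B is forced to False.
Every clause has at least one true literal under this assignment.
Check each clause:
  1. (D \/ C) — C is true.
  2. (~G \/ ~B) — ~G is true.
  3. (B \/ ~F) — ~F is true.
  4. (~E \/ ~G) — ~G is true.
  5. (E \/ ~D) — E is true.
  6. (G \/ C) — C is true.
  7. (~H \/ ~C) — ~H is true.
  8. (F \/ ~A) — ~A is true.
  9. (H \/ ~F) — ~F is true.
  10. (G \/ ~A) — ~A is true.
  11. (~G \/ A) — ~G is true.
  12. (~B \/ ~D) — ~B is true.
  13. (~F \/ D) — ~F is true.
  14. (C \/ E) — C is true.
  15. (~A \/ ~D) — ~A is true.
  16. (D \/ ~E) — D is true.
  17. (E \/ ~C) — E is true.
  18. (D \/ ~B) — D is true.

A=F, B=F, C=T, D=T, E=T, F=F, G=F, H=F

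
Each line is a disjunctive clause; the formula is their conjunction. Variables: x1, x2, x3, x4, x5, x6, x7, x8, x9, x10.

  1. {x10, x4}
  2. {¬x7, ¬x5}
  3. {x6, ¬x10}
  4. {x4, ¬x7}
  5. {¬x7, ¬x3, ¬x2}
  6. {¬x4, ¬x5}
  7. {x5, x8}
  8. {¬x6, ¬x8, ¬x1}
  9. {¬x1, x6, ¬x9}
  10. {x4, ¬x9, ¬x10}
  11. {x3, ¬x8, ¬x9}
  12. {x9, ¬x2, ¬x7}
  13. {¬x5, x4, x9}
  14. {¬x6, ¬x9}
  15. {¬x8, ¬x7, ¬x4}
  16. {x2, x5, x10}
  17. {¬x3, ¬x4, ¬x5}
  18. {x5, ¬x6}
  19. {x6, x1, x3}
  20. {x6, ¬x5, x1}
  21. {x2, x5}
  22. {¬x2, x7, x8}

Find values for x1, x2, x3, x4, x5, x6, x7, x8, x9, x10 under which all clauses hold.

x1 = F, x2 = T, x3 = T, x4 = T, x5 = F, x6 = F, x7 = F, x8 = T, x9 = T, x10 = F

Branch on x1: take x1 = False.
Branch on x2: take x2 = True.
The remaining clauses are satisfied by x3 = True, x4 = True, x5 = False, x6 = False, x7 = False, x8 = True, x9 = True, x10 = False.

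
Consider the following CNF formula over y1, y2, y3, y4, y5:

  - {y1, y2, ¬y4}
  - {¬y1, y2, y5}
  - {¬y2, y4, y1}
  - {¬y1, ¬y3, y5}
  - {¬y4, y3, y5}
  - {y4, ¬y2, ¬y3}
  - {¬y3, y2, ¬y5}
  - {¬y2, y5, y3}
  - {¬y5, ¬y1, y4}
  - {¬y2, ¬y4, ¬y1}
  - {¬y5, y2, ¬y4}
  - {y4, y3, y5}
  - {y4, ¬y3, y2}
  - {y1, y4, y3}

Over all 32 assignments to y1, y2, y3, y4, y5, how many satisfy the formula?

3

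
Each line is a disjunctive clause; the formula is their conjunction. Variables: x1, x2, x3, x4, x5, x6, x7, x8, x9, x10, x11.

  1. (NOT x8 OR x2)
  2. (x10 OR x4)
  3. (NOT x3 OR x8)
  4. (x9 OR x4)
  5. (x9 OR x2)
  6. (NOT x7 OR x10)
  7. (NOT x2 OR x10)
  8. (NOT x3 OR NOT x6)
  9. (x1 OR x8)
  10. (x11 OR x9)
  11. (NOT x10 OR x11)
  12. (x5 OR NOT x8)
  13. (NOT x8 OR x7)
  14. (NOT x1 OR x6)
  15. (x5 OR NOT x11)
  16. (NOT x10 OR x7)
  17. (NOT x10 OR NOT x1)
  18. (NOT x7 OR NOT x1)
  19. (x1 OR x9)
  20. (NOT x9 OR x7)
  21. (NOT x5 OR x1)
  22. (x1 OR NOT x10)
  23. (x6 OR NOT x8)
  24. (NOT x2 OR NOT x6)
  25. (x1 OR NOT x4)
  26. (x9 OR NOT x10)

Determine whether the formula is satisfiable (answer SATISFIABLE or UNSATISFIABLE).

UNSATISFIABLE

x1 = True:
  propagation gives x6=True, x3=False, x10=False, x4=True; an empty clause results — contradiction.
x1 = False:
  propagation gives x8=True, x2=True, x10=True; an empty clause results — contradiction.
Every branch closes, so no satisfying assignment exists.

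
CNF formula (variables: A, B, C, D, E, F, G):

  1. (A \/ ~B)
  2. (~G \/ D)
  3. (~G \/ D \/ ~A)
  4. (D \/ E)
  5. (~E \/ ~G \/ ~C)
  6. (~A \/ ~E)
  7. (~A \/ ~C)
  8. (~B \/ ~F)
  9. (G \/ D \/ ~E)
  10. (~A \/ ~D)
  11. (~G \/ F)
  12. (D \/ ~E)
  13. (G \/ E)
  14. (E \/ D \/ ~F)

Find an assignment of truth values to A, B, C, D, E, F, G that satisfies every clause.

A = 0  B = 0  C = 0  D = 1  E = 0  F = 1  G = 1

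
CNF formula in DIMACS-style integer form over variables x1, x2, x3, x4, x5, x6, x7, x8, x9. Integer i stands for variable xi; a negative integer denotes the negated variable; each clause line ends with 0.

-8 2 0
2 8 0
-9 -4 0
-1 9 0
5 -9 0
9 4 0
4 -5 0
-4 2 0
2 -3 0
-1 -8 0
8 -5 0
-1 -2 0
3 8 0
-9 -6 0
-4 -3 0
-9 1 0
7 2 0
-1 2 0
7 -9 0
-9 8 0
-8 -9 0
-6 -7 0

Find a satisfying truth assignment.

x1=False  x2=True  x3=False  x4=True  x5=False  x6=False  x7=False  x8=True  x9=False

x6 occurs only negated in the remaining clauses — set x6 = False.
Branch on x1: take x1 = False.
  then x9 is forced to False.
  then x4 is forced to True.
  then x2 is forced to True.
  then x3 is forced to False.
  then x8 is forced to True.
x5, x7 are now unconstrained; take x5 = False, x7 = False.
Every clause has at least one true literal under this assignment.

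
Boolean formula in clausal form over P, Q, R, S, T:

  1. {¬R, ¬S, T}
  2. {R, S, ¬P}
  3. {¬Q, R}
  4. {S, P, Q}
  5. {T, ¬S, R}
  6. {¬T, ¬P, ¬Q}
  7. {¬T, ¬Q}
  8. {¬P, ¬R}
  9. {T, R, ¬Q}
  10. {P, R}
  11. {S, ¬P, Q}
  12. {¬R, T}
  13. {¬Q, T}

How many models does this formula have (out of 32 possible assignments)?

2

The models are:
  P=0 Q=0 R=1 S=1 T=1
  P=1 Q=0 R=0 S=1 T=1
Count: 2.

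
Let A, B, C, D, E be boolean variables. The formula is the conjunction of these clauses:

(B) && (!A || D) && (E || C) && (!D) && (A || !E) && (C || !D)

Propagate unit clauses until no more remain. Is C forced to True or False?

True

Unit clause (B) sets B = True.
(!D) is a unit clause: D = False.
(!A || D) with D = False leaves only !A, so A = False.
(!E || A): since A = False, the clause reduces to (!E). E = False.
In (E || C), E is now false; C must hold, so C = True.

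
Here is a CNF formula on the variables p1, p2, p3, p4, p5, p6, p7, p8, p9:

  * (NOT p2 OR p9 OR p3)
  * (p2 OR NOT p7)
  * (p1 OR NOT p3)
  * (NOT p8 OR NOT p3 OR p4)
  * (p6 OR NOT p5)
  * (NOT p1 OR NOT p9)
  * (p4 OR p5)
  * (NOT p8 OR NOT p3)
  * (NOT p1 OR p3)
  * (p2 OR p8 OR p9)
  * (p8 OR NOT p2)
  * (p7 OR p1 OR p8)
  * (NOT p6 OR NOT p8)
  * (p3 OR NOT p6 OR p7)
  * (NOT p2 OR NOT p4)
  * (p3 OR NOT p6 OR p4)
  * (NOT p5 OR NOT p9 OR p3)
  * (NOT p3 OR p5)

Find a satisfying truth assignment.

p1=False, p2=False, p3=False, p4=True, p5=False, p6=False, p7=False, p8=True, p9=True

Check each clause:
  1. (NOT p2 OR p9 OR p3) — p9 is true.
  2. (NOT p7 OR p2) — NOT p7 is true.
  3. (p1 OR NOT p3) — NOT p3 is true.
  4. (p4 OR NOT p3 OR NOT p8) — p4 is true.
  5. (p6 OR NOT p5) — NOT p5 is true.
  6. (NOT p9 OR NOT p1) — NOT p1 is true.
  7. (p5 OR p4) — p4 is true.
  8. (NOT p8 OR NOT p3) — NOT p3 is true.
  9. (p3 OR NOT p1) — NOT p1 is true.
  10. (p9 OR p2 OR p8) — p8 is true.
  11. (NOT p2 OR p8) — p8 is true.
  12. (p8 OR p1 OR p7) — p8 is true.
  13. (NOT p8 OR NOT p6) — NOT p6 is true.
  14. (p3 OR NOT p6 OR p7) — NOT p6 is true.
  15. (NOT p4 OR NOT p2) — NOT p2 is true.
  16. (p3 OR p4 OR NOT p6) — NOT p6 is true.
  17. (NOT p5 OR NOT p9 OR p3) — NOT p5 is true.
  18. (p5 OR NOT p3) — NOT p3 is true.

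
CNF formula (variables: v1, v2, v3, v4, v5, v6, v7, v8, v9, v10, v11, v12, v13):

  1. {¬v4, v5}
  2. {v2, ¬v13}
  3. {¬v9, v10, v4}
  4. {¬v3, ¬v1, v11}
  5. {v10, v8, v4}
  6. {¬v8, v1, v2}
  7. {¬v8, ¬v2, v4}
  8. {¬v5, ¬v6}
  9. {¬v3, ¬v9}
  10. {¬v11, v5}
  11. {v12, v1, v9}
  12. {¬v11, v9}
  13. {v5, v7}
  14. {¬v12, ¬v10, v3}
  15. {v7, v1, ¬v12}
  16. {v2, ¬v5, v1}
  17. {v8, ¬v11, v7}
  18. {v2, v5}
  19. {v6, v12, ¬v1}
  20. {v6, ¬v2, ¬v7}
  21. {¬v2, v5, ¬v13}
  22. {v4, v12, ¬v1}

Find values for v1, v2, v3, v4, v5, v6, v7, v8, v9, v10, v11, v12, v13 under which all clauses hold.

v13 occurs only negated in the remaining clauses — set v13 = False.
Try v1 = True.
Try v2 = False.
  then v5 is forced to True.
  then v6 is forced to False.
  then v12 is forced to True.
The remaining clauses are satisfied by v3 = False, v4 = True, v7 = False, v8 = False, v9 = True, v10 = False, v11 = False.
Every clause has at least one true literal under this assignment.

v1=True, v2=False, v3=False, v4=True, v5=True, v6=False, v7=False, v8=False, v9=True, v10=False, v11=False, v12=True, v13=False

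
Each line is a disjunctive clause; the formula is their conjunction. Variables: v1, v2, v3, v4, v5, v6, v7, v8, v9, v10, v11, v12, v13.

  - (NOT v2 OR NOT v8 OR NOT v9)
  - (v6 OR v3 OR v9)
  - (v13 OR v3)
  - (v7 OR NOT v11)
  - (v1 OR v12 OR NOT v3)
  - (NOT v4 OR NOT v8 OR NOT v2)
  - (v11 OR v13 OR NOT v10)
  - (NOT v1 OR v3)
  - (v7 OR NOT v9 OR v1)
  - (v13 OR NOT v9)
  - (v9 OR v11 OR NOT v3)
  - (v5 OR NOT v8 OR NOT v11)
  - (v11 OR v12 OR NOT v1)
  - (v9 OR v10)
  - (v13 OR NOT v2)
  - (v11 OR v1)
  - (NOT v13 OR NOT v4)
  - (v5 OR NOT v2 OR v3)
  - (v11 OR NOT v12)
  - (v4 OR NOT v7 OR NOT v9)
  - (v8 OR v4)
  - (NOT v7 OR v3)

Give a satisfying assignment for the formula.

v1=T, v2=F, v3=T, v4=T, v5=T, v6=F, v7=T, v8=T, v9=F, v10=T, v11=T, v12=T, v13=F

Check each clause:
  1. (NOT v8 OR NOT v9 OR NOT v2) — NOT v2 is true.
  2. (v3 OR v6 OR v9) — v3 is true.
  3. (v3 OR v13) — v3 is true.
  4. (NOT v11 OR v7) — v7 is true.
  5. (v1 OR v12 OR NOT v3) — v1 is true.
  6. (NOT v8 OR NOT v2 OR NOT v4) — NOT v2 is true.
  7. (v11 OR NOT v10 OR v13) — v11 is true.
  8. (NOT v1 OR v3) — v3 is true.
  9. (NOT v9 OR v7 OR v1) — v1 is true.
  10. (v13 OR NOT v9) — NOT v9 is true.
  11. (NOT v3 OR v9 OR v11) — v11 is true.
  12. (NOT v11 OR v5 OR NOT v8) — v5 is true.
  13. (NOT v1 OR v12 OR v11) — v11 is true.
  14. (v9 OR v10) — v10 is true.
  15. (v13 OR NOT v2) — NOT v2 is true.
  16. (v1 OR v11) — v1 is true.
  17. (NOT v4 OR NOT v13) — NOT v13 is true.
  18. (v3 OR v5 OR NOT v2) — v3 is true.
  19. (v11 OR NOT v12) — v11 is true.
  20. (NOT v9 OR v4 OR NOT v7) — v4 is true.
  21. (v4 OR v8) — v8 is true.
  22. (v3 OR NOT v7) — v3 is true.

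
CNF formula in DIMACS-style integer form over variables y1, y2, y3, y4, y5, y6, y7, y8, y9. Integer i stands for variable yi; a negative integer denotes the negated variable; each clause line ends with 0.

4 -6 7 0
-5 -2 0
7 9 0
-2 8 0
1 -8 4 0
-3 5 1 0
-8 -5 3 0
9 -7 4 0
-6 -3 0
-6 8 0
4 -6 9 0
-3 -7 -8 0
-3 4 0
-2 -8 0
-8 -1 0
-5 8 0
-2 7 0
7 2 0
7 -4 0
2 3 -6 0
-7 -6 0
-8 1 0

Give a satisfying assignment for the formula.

y1=True, y2=False, y3=False, y4=True, y5=False, y6=False, y7=True, y8=False, y9=True

y6 occurs only negated in the remaining clauses — set y6 = False.
y9 occurs only positively in the remaining clauses — set y9 = True.
Branch on y1: take y1 = True.
  then y8 is forced to False.
  then y2 is forced to False.
  then y5 is forced to False.
  then y7 is forced to True.
The remaining clauses are satisfied by y3 = False, y4 = True.
Every clause has at least one true literal under this assignment.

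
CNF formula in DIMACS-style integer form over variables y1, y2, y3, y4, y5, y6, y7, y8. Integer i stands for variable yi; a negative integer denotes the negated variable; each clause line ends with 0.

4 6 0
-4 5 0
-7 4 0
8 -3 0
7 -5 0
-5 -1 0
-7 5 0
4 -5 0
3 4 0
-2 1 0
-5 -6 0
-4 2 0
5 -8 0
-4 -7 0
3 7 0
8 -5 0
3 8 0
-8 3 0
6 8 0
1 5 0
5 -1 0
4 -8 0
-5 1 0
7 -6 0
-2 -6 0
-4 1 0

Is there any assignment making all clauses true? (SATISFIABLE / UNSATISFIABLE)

UNSATISFIABLE

y5 = True:
  propagation gives y7=True, y4=True; an empty clause results — contradiction.
y5 = False:
  propagation gives y4=False, y6=True, y7=False; an empty clause results — contradiction.
Every branch closes, so no satisfying assignment exists.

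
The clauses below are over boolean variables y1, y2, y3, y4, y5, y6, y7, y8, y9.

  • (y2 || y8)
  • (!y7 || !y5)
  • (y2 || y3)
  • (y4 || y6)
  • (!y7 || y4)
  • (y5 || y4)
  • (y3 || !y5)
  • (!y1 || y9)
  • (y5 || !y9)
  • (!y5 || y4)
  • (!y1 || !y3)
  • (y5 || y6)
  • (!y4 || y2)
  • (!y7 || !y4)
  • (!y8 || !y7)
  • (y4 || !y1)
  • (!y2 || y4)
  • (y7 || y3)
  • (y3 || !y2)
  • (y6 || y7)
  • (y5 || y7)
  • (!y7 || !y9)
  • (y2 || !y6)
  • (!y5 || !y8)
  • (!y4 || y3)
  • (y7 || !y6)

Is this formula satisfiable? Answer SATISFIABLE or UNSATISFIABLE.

UNSATISFIABLE

y4 = True:
  propagation gives y2=True, y7=False, y3=True, y1=False; an empty clause results — contradiction.
y4 = False:
  propagation gives y6=True, y7=False; an empty clause results — contradiction.
Every branch closes, so no satisfying assignment exists.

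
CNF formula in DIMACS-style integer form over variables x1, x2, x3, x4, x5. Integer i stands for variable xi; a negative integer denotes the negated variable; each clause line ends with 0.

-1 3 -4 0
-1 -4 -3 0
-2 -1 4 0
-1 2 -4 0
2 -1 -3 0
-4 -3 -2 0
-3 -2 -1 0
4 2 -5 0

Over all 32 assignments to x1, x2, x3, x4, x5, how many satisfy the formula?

13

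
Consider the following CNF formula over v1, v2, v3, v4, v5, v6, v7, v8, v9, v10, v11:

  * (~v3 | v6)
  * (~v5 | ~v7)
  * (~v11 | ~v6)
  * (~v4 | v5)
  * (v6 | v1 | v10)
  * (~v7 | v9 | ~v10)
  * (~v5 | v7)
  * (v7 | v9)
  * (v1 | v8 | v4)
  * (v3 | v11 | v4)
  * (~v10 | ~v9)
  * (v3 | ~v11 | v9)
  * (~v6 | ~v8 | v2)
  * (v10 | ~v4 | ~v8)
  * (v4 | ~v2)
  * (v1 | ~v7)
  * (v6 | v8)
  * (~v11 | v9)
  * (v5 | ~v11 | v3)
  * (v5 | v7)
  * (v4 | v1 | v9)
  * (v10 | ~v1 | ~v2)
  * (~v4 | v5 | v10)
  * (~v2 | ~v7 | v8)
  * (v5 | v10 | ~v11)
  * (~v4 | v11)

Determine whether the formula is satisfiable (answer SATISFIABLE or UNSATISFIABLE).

Branch on v1: take v1 = True.
Set v2 = False and propagate.
Set v3 = True and propagate.
  then v6 is forced to True.
  then v11 is forced to False.
  then v8 is forced to False.
  then v4 is forced to False.
The remaining clauses are satisfied by v5 = False, v7 = True, v9 = False, v10 = False.
Every clause has at least one true literal under this assignment.
So v1 = True, v2 = False, v3 = True, v4 = False, v5 = False, v6 = True, v7 = True, v8 = False, v9 = False, v10 = False, v11 = False is a satisfying assignment.

SATISFIABLE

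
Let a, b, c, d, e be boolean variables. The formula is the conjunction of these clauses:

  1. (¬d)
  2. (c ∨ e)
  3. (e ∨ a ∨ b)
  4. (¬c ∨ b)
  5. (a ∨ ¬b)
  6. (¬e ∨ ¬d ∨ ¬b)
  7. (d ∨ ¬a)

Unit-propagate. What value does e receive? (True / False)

Unit clause (¬d) sets d = False.
From (¬a ∨ d) and d = False: a = False.
From (¬b ∨ a) and a = False: b = False.
From (b ∨ e ∨ a) and a = False, b = False: e = True.

True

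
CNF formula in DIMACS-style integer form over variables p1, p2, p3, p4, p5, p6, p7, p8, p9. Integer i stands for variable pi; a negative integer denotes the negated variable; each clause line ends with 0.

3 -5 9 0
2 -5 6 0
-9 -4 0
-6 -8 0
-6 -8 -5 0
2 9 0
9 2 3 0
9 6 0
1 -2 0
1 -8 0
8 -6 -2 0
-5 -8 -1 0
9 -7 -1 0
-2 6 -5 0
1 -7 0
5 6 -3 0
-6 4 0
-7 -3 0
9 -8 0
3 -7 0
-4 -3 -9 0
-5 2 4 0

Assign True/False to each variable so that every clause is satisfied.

p1=T  p2=F  p3=F  p4=F  p5=F  p6=F  p7=F  p8=T  p9=T

Check each clause:
  1. (p3 | p9 | ~p5) — p9 is true.
  2. (p6 | p2 | ~p5) — ~p5 is true.
  3. (~p4 | ~p9) — ~p4 is true.
  4. (~p8 | ~p6) — ~p6 is true.
  5. (~p5 | ~p8 | ~p6) — ~p6 is true.
  6. (p2 | p9) — p9 is true.
  7. (p3 | p9 | p2) — p9 is true.
  8. (p9 | p6) — p9 is true.
  9. (p1 | ~p2) — p1 is true.
  10. (~p8 | p1) — p1 is true.
  11. (~p6 | ~p2 | p8) — p8 is true.
  12. (~p1 | ~p8 | ~p5) — ~p5 is true.
  13. (~p7 | ~p1 | p9) — ~p7 is true.
  14. (p6 | ~p2 | ~p5) — ~p5 is true.
  15. (p1 | ~p7) — p1 is true.
  16. (p6 | ~p3 | p5) — ~p3 is true.
  17. (p4 | ~p6) — ~p6 is true.
  18. (~p3 | ~p7) — ~p7 is true.
  19. (p9 | ~p8) — p9 is true.
  20. (~p7 | p3) — ~p7 is true.
  21. (~p9 | ~p4 | ~p3) — ~p4 is true.
  22. (p4 | ~p5 | p2) — ~p5 is true.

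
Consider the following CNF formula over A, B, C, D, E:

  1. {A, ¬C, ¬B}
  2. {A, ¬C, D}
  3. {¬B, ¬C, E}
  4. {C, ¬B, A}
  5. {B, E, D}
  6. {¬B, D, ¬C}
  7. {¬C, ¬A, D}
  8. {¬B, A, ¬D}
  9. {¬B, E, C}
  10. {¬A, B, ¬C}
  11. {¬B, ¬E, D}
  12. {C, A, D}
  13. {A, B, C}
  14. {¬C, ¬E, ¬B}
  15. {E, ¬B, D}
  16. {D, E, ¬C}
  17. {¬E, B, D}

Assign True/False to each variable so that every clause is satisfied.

A=F, B=F, C=T, D=T, E=F

Check each clause:
  1. {¬B, A, ¬C} — ¬B is true.
  2. {¬C, A, D} — D is true.
  3. {E, ¬C, ¬B} — ¬B is true.
  4. {¬B, A, C} — C is true.
  5. {B, D, E} — D is true.
  6. {D, ¬B, ¬C} — D is true.
  7. {¬C, D, ¬A} — D is true.
  8. {A, ¬B, ¬D} — ¬B is true.
  9. {¬B, C, E} — C is true.
  10. {B, ¬A, ¬C} — ¬A is true.
  11. {¬B, ¬E, D} — ¬E is true.
  12. {D, A, C} — C is true.
  13. {A, B, C} — C is true.
  14. {¬E, ¬C, ¬B} — ¬E is true.
  15. {E, ¬B, D} — D is true.
  16. {¬C, E, D} — D is true.
  17. {B, ¬E, D} — ¬E is true.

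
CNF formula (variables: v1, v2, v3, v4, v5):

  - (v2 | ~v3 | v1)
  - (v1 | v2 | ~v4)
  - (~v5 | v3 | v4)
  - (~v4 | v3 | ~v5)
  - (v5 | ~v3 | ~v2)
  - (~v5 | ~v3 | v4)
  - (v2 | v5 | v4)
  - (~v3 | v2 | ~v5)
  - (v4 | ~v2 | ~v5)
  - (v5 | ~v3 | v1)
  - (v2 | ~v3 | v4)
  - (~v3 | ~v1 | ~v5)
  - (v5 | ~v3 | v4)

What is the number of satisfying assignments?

7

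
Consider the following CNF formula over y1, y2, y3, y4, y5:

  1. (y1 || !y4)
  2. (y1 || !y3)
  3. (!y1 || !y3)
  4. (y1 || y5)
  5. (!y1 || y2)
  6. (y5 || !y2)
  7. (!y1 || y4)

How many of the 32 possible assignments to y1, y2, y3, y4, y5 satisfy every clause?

3

The models are:
  y1=0 y2=0 y3=0 y4=0 y5=1
  y1=0 y2=1 y3=0 y4=0 y5=1
  y1=1 y2=1 y3=0 y4=1 y5=1
Count: 3.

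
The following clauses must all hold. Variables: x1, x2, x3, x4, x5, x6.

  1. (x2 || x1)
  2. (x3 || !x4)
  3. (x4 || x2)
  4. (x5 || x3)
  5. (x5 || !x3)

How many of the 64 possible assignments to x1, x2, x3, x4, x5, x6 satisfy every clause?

14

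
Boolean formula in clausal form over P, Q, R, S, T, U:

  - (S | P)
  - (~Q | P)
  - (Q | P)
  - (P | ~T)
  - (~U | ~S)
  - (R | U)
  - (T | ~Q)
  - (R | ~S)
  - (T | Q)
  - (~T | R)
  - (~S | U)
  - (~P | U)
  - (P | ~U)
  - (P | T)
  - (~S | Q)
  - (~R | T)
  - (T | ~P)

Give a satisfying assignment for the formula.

P = 1, Q = 0, R = 1, S = 0, T = 1, U = 1

Check each clause:
  1. (S | P) — P is true.
  2. (~Q | P) — P is true.
  3. (P | Q) — P is true.
  4. (P | ~T) — P is true.
  5. (~U | ~S) — ~S is true.
  6. (U | R) — R is true.
  7. (T | ~Q) — T is true.
  8. (~S | R) — R is true.
  9. (T | Q) — T is true.
  10. (~T | R) — R is true.
  11. (~S | U) — ~S is true.
  12. (~P | U) — U is true.
  13. (~U | P) — P is true.
  14. (P | T) — P is true.
  15. (~S | Q) — ~S is true.
  16. (~R | T) — T is true.
  17. (~P | T) — T is true.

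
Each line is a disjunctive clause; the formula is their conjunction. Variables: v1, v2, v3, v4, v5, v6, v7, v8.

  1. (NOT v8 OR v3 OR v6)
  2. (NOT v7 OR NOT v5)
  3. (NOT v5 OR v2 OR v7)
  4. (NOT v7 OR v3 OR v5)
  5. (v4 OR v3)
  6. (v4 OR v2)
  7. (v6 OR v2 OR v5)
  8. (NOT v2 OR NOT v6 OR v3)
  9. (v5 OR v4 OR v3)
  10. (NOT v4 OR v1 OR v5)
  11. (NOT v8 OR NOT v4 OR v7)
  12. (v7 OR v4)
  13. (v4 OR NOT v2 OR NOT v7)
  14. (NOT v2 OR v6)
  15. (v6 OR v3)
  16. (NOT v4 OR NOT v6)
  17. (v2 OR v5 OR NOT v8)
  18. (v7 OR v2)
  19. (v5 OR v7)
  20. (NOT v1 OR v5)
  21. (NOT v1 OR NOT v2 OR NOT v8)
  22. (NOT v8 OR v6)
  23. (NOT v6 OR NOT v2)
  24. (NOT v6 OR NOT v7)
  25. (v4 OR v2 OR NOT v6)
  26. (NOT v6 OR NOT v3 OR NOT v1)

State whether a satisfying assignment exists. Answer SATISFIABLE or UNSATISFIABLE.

v2 = True:
  propagation gives v6=True; an empty clause results — contradiction.
v2 = False:
  propagation gives v4=True, v6=False, v5=True, v7=False; an empty clause results — contradiction.
Every branch closes, so no satisfying assignment exists.

UNSATISFIABLE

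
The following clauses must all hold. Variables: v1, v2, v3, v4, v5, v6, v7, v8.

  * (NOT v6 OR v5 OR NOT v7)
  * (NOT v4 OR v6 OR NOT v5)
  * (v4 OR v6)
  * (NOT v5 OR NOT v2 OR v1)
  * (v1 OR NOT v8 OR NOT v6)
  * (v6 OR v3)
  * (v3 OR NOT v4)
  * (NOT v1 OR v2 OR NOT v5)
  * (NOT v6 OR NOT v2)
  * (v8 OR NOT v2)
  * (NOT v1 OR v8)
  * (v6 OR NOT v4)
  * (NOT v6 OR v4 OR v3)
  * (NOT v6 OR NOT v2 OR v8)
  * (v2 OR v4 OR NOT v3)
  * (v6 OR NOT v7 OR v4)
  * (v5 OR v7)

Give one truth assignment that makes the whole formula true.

v1=F, v2=F, v3=T, v4=T, v5=T, v6=T, v7=F, v8=F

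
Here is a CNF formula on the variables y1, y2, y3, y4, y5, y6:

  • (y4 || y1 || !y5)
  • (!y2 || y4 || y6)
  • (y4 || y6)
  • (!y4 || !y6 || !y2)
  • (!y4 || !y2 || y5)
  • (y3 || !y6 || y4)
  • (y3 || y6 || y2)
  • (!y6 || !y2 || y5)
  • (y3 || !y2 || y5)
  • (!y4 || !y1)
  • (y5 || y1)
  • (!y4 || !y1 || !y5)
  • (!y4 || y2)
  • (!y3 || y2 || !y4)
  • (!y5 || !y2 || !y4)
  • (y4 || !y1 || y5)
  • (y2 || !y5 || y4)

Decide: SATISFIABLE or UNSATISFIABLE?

Try y1 = True.
  then y4 is forced to False.
  then y6 is forced to True.
  then y3 is forced to True.
  then y5 is forced to True.
  then y2 is forced to True.
So y1=T, y2=T, y3=T, y4=F, y5=T, y6=T is a satisfying assignment.

SATISFIABLE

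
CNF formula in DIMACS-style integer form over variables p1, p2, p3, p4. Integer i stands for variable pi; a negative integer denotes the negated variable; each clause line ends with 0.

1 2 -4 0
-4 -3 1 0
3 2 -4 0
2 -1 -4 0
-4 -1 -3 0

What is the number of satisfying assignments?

10

Case analysis on p4 and p1:
  p4=1, p1=1: remaining (p2,p3) ∈ {(1,0)} — 1.
  p4=1, p1=0: remaining (p2,p3) ∈ {(1,0)} — 1.
  p4=0, p1=1: remaining (p2,p3) ∈ {(0,0); (0,1); (1,0); (1,1)} — 4.
  p4=0, p1=0: remaining (p2,p3) ∈ {(0,0); (0,1); (1,0); (1,1)} — 4.
Total: 1 + 1 + 4 + 4 = 10.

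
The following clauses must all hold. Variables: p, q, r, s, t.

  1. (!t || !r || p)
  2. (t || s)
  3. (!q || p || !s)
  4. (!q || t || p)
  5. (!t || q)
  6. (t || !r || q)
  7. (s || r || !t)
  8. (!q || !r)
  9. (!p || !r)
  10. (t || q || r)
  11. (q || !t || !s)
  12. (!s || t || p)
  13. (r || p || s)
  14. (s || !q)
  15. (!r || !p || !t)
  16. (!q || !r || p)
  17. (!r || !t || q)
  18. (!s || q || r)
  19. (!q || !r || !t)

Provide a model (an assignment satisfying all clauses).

p=T, q=T, r=F, s=T, t=T

Try p = True.
  then r is forced to False.
The remaining clauses are satisfied by q = True, s = True, t = True.
Every clause has at least one true literal under this assignment.
Check each clause:
  1. (!t || p || !r) — p is true.
  2. (t || s) — s is true.
  3. (!s || !q || p) — p is true.
  4. (t || p || !q) — p is true.
  5. (!t || q) — q is true.
  6. (!r || t || q) — !r is true.
  7. (!t || r || s) — s is true.
  8. (!r || !q) — !r is true.
  9. (!p || !r) — !r is true.
  10. (r || t || q) — q is true.
  11. (!s || !t || q) — q is true.
  12. (!s || p || t) — p is true.
  13. (p || s || r) — p is true.
  14. (!q || s) — s is true.
  15. (!t || !r || !p) — !r is true.
  16. (p || !q || !r) — p is true.
  17. (q || !t || !r) — q is true.
  18. (!s || r || q) — q is true.
  19. (!q || !r || !t) — !r is true.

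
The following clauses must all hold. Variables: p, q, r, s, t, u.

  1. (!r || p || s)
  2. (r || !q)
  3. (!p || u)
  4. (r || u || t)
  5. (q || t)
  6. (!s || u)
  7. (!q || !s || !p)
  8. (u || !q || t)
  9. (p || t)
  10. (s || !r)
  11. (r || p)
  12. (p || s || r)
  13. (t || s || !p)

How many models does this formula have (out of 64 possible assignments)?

Satisfying assignments:
  p=0 q=0 r=1 s=1 t=1 u=1
  p=0 q=1 r=1 s=1 t=1 u=1
  p=1 q=0 r=0 s=0 t=1 u=1
  p=1 q=0 r=0 s=1 t=1 u=1
  p=1 q=0 r=1 s=1 t=1 u=1
That's 5 in total.

5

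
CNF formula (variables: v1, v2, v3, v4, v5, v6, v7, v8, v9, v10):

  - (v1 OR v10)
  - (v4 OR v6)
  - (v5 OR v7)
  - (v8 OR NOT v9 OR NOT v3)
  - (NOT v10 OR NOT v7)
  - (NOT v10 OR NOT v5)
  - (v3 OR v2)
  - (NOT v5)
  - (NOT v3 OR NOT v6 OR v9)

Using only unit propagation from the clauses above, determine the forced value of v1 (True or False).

True

(NOT v5) stands alone — v5 = False.
In (v5 OR v7), v5 is now false; v7 must hold, so v7 = True.
(NOT v7 OR NOT v10) with v7 = True leaves only NOT v10, so v10 = False.
From (v1 OR v10) and v10 = False: v1 = True.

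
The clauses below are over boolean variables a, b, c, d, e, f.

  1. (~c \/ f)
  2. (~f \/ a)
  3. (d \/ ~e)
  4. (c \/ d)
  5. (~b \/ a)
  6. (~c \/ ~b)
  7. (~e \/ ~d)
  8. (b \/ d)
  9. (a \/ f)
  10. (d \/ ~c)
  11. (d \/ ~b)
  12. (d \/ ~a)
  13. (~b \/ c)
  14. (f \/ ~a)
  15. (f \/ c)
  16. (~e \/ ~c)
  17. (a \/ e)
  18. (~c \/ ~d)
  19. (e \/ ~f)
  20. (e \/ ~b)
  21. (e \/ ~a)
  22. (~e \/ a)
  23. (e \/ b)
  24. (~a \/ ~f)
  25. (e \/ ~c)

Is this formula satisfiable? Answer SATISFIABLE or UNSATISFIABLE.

UNSATISFIABLE

e = True:
  propagation gives d=True; an empty clause results — contradiction.
e = False:
  propagation gives a=True; an empty clause results — contradiction.
Every branch closes, so no satisfying assignment exists.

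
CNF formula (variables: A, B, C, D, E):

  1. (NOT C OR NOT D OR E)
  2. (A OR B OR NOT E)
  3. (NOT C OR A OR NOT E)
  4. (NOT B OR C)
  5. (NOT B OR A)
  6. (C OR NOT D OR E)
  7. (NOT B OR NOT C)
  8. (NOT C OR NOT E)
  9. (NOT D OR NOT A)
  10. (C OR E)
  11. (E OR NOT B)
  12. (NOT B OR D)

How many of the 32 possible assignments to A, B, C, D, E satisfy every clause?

3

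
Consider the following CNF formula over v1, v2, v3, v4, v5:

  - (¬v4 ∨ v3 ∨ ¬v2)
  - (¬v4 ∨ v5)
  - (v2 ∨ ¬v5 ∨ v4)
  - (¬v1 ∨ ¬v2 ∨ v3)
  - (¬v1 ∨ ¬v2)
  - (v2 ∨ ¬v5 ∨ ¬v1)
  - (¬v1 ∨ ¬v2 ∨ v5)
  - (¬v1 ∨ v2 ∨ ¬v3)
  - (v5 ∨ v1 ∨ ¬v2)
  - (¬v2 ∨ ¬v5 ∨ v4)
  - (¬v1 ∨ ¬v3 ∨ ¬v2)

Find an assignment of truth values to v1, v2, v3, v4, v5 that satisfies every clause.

Branch on v1: take v1 = False.
Try v2 = True.
  then v5 is forced to True.
  then v4 is forced to True.
  then v3 is forced to True.
Every clause has at least one true literal under this assignment.
Check each clause:
  1. (v3 ∨ ¬v4 ∨ ¬v2) — v3 is true.
  2. (¬v4 ∨ v5) — v5 is true.
  3. (v2 ∨ ¬v5 ∨ v4) — v2 is true.
  4. (¬v2 ∨ v3 ∨ ¬v1) — v3 is true.
  5. (¬v1 ∨ ¬v2) — ¬v1 is true.
  6. (v2 ∨ ¬v1 ∨ ¬v5) — v2 is true.
  7. (¬v1 ∨ v5 ∨ ¬v2) — v5 is true.
  8. (¬v1 ∨ ¬v3 ∨ v2) — v2 is true.
  9. (v5 ∨ v1 ∨ ¬v2) — v5 is true.
  10. (¬v5 ∨ ¬v2 ∨ v4) — v4 is true.
  11. (¬v1 ∨ ¬v2 ∨ ¬v3) — ¬v1 is true.

v1 = F, v2 = T, v3 = T, v4 = T, v5 = T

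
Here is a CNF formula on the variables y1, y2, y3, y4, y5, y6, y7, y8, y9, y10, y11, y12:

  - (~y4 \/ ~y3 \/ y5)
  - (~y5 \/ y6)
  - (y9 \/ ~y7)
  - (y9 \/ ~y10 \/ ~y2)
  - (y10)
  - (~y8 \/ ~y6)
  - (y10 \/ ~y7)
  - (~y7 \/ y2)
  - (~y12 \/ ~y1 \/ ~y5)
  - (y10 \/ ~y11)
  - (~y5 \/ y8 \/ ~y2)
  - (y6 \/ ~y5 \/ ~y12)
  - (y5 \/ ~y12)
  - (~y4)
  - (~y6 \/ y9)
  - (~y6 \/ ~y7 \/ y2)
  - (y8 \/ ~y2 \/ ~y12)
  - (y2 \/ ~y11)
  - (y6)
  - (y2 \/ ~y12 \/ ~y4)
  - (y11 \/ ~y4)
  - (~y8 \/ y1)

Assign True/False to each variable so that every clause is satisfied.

y1 = 0, y2 = 1, y3 = 0, y4 = 0, y5 = 0, y6 = 1, y7 = 0, y8 = 0, y9 = 1, y10 = 1, y11 = 0, y12 = 0

The clause (y10) is unit: y10 must be True.
(~y4) is a unit clause, so y4 = False.
The clause (y6) is unit: y6 must be True.
Unit propagation: (~y8) forces y8 = False.
Unit propagation: (y9) forces y9 = True.
y1 occurs only negated in the remaining clauses — set y1 = False.
y7 occurs only negated in the remaining clauses — set y7 = False.
Set y2 = True and propagate.
  then y5 is forced to False.
  then y12 is forced to False.
y3, y11 are now unconstrained; take y3 = False, y11 = False.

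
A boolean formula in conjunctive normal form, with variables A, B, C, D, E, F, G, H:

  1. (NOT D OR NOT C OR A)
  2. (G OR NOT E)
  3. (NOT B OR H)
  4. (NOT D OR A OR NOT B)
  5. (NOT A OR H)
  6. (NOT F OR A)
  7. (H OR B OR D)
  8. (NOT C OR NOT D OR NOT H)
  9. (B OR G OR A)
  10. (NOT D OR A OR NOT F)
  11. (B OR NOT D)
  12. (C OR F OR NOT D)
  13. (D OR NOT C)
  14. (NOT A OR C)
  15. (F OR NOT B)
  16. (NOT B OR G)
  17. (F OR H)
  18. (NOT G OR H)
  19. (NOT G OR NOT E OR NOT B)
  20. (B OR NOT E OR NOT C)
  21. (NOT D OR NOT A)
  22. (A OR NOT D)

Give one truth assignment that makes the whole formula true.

Try A = False.
  then F is forced to False.
  then B is forced to False.
  then G is forced to True.
  then D is forced to False.
  then H is forced to True.
  then C is forced to False.
E is now unconstrained; take E = True.

A=F, B=F, C=F, D=F, E=T, F=F, G=T, H=T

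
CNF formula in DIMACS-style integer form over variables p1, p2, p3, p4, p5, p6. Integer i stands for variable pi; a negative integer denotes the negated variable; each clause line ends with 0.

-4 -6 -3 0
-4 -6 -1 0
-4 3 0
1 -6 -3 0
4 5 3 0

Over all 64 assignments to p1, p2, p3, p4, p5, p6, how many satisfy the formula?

Split on p3, then p4.
  p3=T, p4=T: forces p6=F; p1, p2, p5 free → 2^3 = 8.
  p3=T, p4=F: p2, p5 free; 3 ways for (p1,p6) × 2^2 = 12.
  p3=F, p4=T: a clause becomes empty — 0.
  p3=F, p4=F: forces p5=T; p1, p2, p6 free → 2^3 = 8.
Total: 8 + 12 + 0 + 8 = 28.

28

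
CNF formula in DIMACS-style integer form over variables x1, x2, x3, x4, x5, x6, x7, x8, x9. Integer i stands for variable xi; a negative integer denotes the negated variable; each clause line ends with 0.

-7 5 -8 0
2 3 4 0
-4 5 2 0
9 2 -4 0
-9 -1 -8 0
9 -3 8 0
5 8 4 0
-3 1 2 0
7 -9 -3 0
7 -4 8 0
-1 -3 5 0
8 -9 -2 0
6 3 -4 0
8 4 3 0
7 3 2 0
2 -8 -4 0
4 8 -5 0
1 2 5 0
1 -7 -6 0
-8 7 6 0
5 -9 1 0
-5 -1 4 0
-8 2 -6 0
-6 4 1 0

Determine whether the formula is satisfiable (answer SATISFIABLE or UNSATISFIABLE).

SATISFIABLE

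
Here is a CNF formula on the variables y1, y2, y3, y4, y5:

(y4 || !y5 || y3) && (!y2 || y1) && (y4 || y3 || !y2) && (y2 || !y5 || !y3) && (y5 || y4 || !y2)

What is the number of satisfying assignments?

15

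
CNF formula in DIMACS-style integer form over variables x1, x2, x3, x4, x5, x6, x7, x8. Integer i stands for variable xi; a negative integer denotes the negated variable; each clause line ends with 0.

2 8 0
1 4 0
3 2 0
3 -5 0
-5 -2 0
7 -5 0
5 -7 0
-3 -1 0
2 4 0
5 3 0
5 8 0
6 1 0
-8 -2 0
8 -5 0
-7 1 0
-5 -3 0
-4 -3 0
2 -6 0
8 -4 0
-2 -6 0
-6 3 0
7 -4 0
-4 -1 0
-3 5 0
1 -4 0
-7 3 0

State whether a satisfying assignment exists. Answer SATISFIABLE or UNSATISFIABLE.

UNSATISFIABLE

x3 = True:
  propagation gives x1=False, x4=True; an empty clause results — contradiction.
x3 = False:
  propagation gives x2=True, x5=False; an empty clause results — contradiction.
Every branch closes, so no satisfying assignment exists.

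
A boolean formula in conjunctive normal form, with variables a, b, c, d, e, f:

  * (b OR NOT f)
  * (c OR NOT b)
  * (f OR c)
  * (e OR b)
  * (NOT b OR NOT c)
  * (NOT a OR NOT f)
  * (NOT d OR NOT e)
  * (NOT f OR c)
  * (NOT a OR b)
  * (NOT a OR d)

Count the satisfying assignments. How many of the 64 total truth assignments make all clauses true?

1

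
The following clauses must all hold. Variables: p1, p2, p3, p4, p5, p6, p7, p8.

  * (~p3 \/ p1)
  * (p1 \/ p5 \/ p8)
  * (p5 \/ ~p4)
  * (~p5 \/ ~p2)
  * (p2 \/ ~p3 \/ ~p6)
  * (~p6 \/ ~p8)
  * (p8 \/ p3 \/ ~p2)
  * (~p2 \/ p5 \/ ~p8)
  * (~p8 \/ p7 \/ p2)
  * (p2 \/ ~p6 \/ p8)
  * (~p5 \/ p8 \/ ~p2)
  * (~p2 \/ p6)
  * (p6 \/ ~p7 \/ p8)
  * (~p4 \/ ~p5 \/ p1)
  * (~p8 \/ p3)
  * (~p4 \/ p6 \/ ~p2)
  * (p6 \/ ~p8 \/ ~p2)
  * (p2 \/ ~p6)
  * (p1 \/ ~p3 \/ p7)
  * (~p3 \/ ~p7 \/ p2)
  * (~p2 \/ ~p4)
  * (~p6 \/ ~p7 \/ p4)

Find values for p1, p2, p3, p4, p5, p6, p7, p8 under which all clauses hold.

p1=True, p2=True, p3=True, p4=False, p5=False, p6=True, p7=False, p8=False

Pure literal: p1 appears only positively; assign p1 = True.
Set p2 = True and propagate.
  then p5 is forced to False.
  then p4 is forced to False.
  then p8 is forced to False.
  then p3 is forced to True.
  then p6 is forced to True.
  then p7 is forced to False.
Check each clause:
  1. (~p3 \/ p1) — p1 is true.
  2. (p8 \/ p5 \/ p1) — p1 is true.
  3. (~p4 \/ p5) — ~p4 is true.
  4. (~p5 \/ ~p2) — ~p5 is true.
  5. (~p6 \/ p2 \/ ~p3) — p2 is true.
  6. (~p8 \/ ~p6) — ~p8 is true.
  7. (p8 \/ ~p2 \/ p3) — p3 is true.
  8. (~p8 \/ ~p2 \/ p5) — ~p8 is true.
  9. (~p8 \/ p2 \/ p7) — ~p8 is true.
  10. (~p6 \/ p2 \/ p8) — p2 is true.
  11. (p8 \/ ~p2 \/ ~p5) — ~p5 is true.
  12. (p6 \/ ~p2) — p6 is true.
  13. (p8 \/ p6 \/ ~p7) — ~p7 is true.
  14. (~p5 \/ ~p4 \/ p1) — p1 is true.
  15. (p3 \/ ~p8) — ~p8 is true.
  16. (~p2 \/ p6 \/ ~p4) — ~p4 is true.
  17. (~p2 \/ p6 \/ ~p8) — ~p8 is true.
  18. (~p6 \/ p2) — p2 is true.
  19. (~p3 \/ p7 \/ p1) — p1 is true.
  20. (p2 \/ ~p7 \/ ~p3) — ~p7 is true.
  21. (~p4 \/ ~p2) — ~p4 is true.
  22. (p4 \/ ~p6 \/ ~p7) — ~p7 is true.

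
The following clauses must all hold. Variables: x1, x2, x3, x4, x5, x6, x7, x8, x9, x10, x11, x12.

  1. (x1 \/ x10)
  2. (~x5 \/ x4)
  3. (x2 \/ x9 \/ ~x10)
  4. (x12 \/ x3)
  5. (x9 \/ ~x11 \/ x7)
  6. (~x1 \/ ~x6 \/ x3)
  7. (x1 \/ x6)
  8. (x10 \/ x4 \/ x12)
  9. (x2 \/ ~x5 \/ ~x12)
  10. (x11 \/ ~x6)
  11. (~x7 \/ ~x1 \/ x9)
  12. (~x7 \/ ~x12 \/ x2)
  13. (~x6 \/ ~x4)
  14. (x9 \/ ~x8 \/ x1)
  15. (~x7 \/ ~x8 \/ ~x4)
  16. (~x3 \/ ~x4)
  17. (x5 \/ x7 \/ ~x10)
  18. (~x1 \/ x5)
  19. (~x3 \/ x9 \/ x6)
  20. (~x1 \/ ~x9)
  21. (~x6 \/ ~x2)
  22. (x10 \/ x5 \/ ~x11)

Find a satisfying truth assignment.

x1 = True, x2 = True, x3 = False, x4 = True, x5 = True, x6 = False, x7 = False, x8 = True, x9 = False, x10 = True, x11 = False, x12 = True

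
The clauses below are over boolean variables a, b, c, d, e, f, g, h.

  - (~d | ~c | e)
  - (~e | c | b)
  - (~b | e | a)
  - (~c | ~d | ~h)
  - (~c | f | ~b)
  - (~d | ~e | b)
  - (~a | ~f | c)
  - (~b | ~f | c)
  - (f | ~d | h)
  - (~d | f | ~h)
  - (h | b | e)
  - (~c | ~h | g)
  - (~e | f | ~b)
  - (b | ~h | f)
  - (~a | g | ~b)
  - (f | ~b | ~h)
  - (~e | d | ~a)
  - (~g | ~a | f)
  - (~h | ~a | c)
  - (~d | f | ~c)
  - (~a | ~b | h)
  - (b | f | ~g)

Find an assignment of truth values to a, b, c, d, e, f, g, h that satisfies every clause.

Try a = False.
Try b = False.
Try c = False.
  then e is forced to False.
  then h is forced to True.
  then f is forced to True.
d, g are now unconstrained; take d = True, g = False.

a=F, b=F, c=F, d=T, e=F, f=T, g=F, h=T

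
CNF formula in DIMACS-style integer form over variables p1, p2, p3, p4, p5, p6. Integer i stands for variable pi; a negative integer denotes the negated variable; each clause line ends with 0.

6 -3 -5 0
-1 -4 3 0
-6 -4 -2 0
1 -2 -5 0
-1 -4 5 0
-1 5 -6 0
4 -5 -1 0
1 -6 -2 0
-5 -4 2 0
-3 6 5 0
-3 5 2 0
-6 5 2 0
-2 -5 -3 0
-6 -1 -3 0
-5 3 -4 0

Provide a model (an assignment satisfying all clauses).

p1=T, p2=T, p3=F, p4=F, p5=F, p6=F

Check each clause:
  1. (NOT p5 OR NOT p3 OR p6) — NOT p5 is true.
  2. (NOT p4 OR p3 OR NOT p1) — NOT p4 is true.
  3. (NOT p4 OR NOT p6 OR NOT p2) — NOT p6 is true.
  4. (p1 OR NOT p5 OR NOT p2) — p1 is true.
  5. (NOT p1 OR p5 OR NOT p4) — NOT p4 is true.
  6. (p5 OR NOT p6 OR NOT p1) — NOT p6 is true.
  7. (p4 OR NOT p5 OR NOT p1) — NOT p5 is true.
  8. (p1 OR NOT p2 OR NOT p6) — p1 is true.
  9. (NOT p4 OR p2 OR NOT p5) — p2 is true.
  10. (p6 OR NOT p3 OR p5) — NOT p3 is true.
  11. (p5 OR p2 OR NOT p3) — p2 is true.
  12. (p5 OR p2 OR NOT p6) — p2 is true.
  13. (NOT p3 OR NOT p2 OR NOT p5) — NOT p5 is true.
  14. (NOT p1 OR NOT p3 OR NOT p6) — NOT p6 is true.
  15. (p3 OR NOT p4 OR NOT p5) — NOT p4 is true.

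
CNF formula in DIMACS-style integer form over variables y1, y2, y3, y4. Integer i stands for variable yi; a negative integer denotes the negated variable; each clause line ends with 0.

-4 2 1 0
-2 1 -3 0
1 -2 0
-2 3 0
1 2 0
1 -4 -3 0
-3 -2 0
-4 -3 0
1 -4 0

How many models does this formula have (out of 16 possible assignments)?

3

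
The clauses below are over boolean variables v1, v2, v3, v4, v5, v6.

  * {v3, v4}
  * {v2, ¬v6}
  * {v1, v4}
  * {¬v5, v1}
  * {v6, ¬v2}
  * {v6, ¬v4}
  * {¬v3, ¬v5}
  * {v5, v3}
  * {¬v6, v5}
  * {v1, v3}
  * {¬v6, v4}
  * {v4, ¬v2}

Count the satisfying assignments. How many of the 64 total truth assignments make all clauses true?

The models are:
  v1=T v2=F v3=T v4=F v5=F v6=F
  v1=T v2=T v3=F v4=T v5=T v6=T
That's 2 in total.

2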